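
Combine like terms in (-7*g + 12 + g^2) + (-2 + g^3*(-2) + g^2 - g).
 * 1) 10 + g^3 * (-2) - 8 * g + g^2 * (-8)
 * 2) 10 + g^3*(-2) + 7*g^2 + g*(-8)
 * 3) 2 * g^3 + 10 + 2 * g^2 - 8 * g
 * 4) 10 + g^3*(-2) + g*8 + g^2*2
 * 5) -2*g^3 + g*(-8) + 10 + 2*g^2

Adding the polynomials and combining like terms:
(-7*g + 12 + g^2) + (-2 + g^3*(-2) + g^2 - g)
= -2*g^3 + g*(-8) + 10 + 2*g^2
5) -2*g^3 + g*(-8) + 10 + 2*g^2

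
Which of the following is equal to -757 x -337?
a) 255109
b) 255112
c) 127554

-757 * -337 = 255109
a) 255109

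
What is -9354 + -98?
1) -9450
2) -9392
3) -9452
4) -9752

-9354 + -98 = -9452
3) -9452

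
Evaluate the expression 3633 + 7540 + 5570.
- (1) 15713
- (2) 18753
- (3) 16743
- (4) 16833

First: 3633 + 7540 = 11173
Then: 11173 + 5570 = 16743
3) 16743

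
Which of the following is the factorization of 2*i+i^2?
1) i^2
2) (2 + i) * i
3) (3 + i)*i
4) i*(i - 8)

We need to factor 2*i+i^2.
The factored form is (2 + i) * i.
2) (2 + i) * i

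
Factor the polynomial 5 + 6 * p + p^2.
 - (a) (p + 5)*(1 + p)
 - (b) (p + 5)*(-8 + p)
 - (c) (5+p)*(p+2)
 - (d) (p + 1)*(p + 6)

We need to factor 5 + 6 * p + p^2.
The factored form is (p + 5)*(1 + p).
a) (p + 5)*(1 + p)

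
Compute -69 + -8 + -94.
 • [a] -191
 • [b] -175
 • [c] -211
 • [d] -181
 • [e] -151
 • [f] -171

First: -69 + -8 = -77
Then: -77 + -94 = -171
f) -171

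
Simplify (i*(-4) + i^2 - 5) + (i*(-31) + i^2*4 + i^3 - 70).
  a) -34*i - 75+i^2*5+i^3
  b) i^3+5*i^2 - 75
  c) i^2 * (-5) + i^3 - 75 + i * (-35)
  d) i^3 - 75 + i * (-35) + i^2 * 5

Adding the polynomials and combining like terms:
(i*(-4) + i^2 - 5) + (i*(-31) + i^2*4 + i^3 - 70)
= i^3 - 75 + i * (-35) + i^2 * 5
d) i^3 - 75 + i * (-35) + i^2 * 5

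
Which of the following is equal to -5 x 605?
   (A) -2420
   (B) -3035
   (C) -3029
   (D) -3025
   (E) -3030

-5 * 605 = -3025
D) -3025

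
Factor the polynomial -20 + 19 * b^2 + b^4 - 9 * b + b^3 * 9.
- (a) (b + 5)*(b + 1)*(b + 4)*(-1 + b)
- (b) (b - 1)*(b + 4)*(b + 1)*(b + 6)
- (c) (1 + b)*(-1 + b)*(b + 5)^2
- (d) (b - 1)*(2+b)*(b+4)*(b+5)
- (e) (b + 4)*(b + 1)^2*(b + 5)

We need to factor -20 + 19 * b^2 + b^4 - 9 * b + b^3 * 9.
The factored form is (b + 5)*(b + 1)*(b + 4)*(-1 + b).
a) (b + 5)*(b + 1)*(b + 4)*(-1 + b)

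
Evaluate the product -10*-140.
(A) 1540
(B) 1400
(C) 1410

-10 * -140 = 1400
B) 1400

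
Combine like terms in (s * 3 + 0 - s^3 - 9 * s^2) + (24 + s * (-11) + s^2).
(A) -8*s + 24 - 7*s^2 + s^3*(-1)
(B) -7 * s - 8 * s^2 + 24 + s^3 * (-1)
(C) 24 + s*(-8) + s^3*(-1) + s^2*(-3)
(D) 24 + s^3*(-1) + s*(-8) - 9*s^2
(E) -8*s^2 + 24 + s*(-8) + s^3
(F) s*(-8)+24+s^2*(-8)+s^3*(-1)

Adding the polynomials and combining like terms:
(s*3 + 0 - s^3 - 9*s^2) + (24 + s*(-11) + s^2)
= s*(-8)+24+s^2*(-8)+s^3*(-1)
F) s*(-8)+24+s^2*(-8)+s^3*(-1)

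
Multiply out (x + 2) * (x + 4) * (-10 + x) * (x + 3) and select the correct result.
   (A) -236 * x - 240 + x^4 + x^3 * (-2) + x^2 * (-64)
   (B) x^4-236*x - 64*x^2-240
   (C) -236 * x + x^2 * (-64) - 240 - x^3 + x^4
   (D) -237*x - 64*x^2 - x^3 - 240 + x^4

Expanding (x + 2) * (x + 4) * (-10 + x) * (x + 3):
= -236 * x + x^2 * (-64) - 240 - x^3 + x^4
C) -236 * x + x^2 * (-64) - 240 - x^3 + x^4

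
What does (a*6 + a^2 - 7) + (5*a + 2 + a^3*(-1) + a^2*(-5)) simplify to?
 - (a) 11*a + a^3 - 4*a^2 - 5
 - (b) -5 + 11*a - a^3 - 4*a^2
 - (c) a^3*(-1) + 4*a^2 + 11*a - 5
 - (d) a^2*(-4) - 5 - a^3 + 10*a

Adding the polynomials and combining like terms:
(a*6 + a^2 - 7) + (5*a + 2 + a^3*(-1) + a^2*(-5))
= -5 + 11*a - a^3 - 4*a^2
b) -5 + 11*a - a^3 - 4*a^2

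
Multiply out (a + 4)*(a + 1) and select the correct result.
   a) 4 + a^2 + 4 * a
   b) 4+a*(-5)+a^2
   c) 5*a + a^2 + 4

Expanding (a + 4)*(a + 1):
= 5*a + a^2 + 4
c) 5*a + a^2 + 4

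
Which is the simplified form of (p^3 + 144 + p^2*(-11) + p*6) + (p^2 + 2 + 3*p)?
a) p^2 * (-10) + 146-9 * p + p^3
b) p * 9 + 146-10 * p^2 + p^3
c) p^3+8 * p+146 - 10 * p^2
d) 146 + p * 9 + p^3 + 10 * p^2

Adding the polynomials and combining like terms:
(p^3 + 144 + p^2*(-11) + p*6) + (p^2 + 2 + 3*p)
= p * 9 + 146-10 * p^2 + p^3
b) p * 9 + 146-10 * p^2 + p^3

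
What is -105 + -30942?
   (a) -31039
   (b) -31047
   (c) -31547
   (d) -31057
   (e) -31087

-105 + -30942 = -31047
b) -31047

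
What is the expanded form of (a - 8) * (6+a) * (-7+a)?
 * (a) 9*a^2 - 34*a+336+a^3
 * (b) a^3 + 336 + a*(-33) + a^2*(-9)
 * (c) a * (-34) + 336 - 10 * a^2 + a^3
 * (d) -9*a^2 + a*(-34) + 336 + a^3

Expanding (a - 8) * (6+a) * (-7+a):
= -9*a^2 + a*(-34) + 336 + a^3
d) -9*a^2 + a*(-34) + 336 + a^3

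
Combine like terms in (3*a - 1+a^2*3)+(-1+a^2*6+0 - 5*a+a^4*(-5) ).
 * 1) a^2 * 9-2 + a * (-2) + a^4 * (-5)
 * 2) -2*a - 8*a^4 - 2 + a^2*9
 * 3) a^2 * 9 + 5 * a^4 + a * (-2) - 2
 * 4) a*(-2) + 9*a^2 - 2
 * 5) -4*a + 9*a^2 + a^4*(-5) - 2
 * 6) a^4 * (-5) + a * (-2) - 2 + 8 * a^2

Adding the polynomials and combining like terms:
(3*a - 1 + a^2*3) + (-1 + a^2*6 + 0 - 5*a + a^4*(-5))
= a^2 * 9-2 + a * (-2) + a^4 * (-5)
1) a^2 * 9-2 + a * (-2) + a^4 * (-5)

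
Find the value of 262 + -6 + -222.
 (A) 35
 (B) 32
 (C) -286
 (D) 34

First: 262 + -6 = 256
Then: 256 + -222 = 34
D) 34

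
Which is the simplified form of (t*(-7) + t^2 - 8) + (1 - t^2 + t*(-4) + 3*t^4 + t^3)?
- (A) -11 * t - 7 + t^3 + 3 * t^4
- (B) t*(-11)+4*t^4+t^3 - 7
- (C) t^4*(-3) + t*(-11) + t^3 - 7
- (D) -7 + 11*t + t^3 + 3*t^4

Adding the polynomials and combining like terms:
(t*(-7) + t^2 - 8) + (1 - t^2 + t*(-4) + 3*t^4 + t^3)
= -11 * t - 7 + t^3 + 3 * t^4
A) -11 * t - 7 + t^3 + 3 * t^4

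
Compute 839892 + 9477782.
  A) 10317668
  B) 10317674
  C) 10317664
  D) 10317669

839892 + 9477782 = 10317674
B) 10317674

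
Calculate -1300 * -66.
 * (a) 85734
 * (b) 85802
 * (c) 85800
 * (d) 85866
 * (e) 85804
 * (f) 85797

-1300 * -66 = 85800
c) 85800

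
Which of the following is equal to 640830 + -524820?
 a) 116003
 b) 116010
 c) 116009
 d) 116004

640830 + -524820 = 116010
b) 116010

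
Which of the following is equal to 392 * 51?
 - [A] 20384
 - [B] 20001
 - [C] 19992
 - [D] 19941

392 * 51 = 19992
C) 19992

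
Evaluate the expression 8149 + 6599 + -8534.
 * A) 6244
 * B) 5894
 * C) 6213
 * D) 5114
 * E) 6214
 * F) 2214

First: 8149 + 6599 = 14748
Then: 14748 + -8534 = 6214
E) 6214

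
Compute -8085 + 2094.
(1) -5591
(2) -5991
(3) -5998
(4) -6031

-8085 + 2094 = -5991
2) -5991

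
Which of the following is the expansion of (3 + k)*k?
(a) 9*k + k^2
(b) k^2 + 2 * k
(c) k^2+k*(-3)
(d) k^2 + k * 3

Expanding (3 + k)*k:
= k^2 + k * 3
d) k^2 + k * 3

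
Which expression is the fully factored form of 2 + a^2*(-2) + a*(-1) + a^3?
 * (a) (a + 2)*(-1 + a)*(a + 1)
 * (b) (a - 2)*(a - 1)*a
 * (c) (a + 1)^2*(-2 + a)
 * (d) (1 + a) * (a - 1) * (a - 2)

We need to factor 2 + a^2*(-2) + a*(-1) + a^3.
The factored form is (1 + a) * (a - 1) * (a - 2).
d) (1 + a) * (a - 1) * (a - 2)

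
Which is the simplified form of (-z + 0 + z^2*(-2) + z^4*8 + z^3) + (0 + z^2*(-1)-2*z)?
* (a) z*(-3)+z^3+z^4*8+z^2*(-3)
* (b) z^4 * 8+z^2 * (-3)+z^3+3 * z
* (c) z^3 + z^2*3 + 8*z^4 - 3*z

Adding the polynomials and combining like terms:
(-z + 0 + z^2*(-2) + z^4*8 + z^3) + (0 + z^2*(-1) - 2*z)
= z*(-3)+z^3+z^4*8+z^2*(-3)
a) z*(-3)+z^3+z^4*8+z^2*(-3)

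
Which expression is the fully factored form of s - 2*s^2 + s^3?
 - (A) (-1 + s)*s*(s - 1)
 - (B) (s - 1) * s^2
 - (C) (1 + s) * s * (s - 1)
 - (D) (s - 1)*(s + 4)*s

We need to factor s - 2*s^2 + s^3.
The factored form is (-1 + s)*s*(s - 1).
A) (-1 + s)*s*(s - 1)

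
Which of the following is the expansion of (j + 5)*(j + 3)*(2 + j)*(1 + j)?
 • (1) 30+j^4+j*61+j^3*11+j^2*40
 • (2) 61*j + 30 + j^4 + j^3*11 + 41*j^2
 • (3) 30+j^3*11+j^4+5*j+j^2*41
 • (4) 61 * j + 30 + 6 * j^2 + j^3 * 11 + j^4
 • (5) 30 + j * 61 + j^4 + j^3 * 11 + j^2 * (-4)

Expanding (j + 5)*(j + 3)*(2 + j)*(1 + j):
= 61*j + 30 + j^4 + j^3*11 + 41*j^2
2) 61*j + 30 + j^4 + j^3*11 + 41*j^2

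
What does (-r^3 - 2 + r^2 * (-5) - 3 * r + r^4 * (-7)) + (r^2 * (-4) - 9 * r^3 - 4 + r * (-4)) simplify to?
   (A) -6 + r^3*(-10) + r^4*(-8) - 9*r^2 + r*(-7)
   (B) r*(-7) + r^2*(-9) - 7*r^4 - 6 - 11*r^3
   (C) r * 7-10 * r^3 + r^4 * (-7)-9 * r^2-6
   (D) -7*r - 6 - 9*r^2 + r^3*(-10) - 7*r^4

Adding the polynomials and combining like terms:
(-r^3 - 2 + r^2*(-5) - 3*r + r^4*(-7)) + (r^2*(-4) - 9*r^3 - 4 + r*(-4))
= -7*r - 6 - 9*r^2 + r^3*(-10) - 7*r^4
D) -7*r - 6 - 9*r^2 + r^3*(-10) - 7*r^4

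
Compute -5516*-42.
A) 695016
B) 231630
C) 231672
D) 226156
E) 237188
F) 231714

-5516 * -42 = 231672
C) 231672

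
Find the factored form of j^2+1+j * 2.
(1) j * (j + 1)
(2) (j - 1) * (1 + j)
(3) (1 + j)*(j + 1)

We need to factor j^2+1+j * 2.
The factored form is (1 + j)*(j + 1).
3) (1 + j)*(j + 1)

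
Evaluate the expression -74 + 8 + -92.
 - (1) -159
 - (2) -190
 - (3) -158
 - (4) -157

First: -74 + 8 = -66
Then: -66 + -92 = -158
3) -158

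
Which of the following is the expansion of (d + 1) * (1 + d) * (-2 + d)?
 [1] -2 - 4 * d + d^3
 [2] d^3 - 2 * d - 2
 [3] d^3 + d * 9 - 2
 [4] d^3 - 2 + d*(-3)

Expanding (d + 1) * (1 + d) * (-2 + d):
= d^3 - 2 + d*(-3)
4) d^3 - 2 + d*(-3)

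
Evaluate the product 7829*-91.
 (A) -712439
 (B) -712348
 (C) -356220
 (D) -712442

7829 * -91 = -712439
A) -712439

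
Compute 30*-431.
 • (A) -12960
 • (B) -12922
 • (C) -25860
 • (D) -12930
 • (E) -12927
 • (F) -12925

30 * -431 = -12930
D) -12930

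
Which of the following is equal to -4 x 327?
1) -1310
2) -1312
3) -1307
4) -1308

-4 * 327 = -1308
4) -1308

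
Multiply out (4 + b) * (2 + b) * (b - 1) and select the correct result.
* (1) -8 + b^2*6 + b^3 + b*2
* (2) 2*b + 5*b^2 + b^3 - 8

Expanding (4 + b) * (2 + b) * (b - 1):
= 2*b + 5*b^2 + b^3 - 8
2) 2*b + 5*b^2 + b^3 - 8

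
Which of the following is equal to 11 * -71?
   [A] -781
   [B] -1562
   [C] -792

11 * -71 = -781
A) -781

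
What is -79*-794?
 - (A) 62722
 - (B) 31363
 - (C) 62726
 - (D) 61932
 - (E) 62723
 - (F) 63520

-79 * -794 = 62726
C) 62726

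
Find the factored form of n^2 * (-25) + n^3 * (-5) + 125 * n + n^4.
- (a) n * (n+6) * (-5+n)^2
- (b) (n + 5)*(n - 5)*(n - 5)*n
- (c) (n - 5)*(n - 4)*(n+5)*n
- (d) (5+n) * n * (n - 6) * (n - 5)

We need to factor n^2 * (-25) + n^3 * (-5) + 125 * n + n^4.
The factored form is (n + 5)*(n - 5)*(n - 5)*n.
b) (n + 5)*(n - 5)*(n - 5)*n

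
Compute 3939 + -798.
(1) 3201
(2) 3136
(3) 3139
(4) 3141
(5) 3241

3939 + -798 = 3141
4) 3141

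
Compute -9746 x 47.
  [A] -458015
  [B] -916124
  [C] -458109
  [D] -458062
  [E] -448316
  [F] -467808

-9746 * 47 = -458062
D) -458062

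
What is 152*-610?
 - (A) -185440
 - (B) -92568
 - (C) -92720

152 * -610 = -92720
C) -92720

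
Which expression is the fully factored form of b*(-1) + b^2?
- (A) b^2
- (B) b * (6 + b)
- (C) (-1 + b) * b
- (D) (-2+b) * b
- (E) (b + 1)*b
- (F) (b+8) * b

We need to factor b*(-1) + b^2.
The factored form is (-1 + b) * b.
C) (-1 + b) * b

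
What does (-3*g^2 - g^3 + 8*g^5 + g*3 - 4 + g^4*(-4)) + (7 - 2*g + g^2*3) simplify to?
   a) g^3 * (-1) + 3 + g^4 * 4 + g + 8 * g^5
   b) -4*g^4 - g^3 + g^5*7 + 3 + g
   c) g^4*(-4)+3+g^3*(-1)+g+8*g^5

Adding the polynomials and combining like terms:
(-3*g^2 - g^3 + 8*g^5 + g*3 - 4 + g^4*(-4)) + (7 - 2*g + g^2*3)
= g^4*(-4)+3+g^3*(-1)+g+8*g^5
c) g^4*(-4)+3+g^3*(-1)+g+8*g^5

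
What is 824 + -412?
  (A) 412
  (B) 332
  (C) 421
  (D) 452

824 + -412 = 412
A) 412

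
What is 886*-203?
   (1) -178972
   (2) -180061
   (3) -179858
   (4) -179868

886 * -203 = -179858
3) -179858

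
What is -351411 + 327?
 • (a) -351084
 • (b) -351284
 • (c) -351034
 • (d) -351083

-351411 + 327 = -351084
a) -351084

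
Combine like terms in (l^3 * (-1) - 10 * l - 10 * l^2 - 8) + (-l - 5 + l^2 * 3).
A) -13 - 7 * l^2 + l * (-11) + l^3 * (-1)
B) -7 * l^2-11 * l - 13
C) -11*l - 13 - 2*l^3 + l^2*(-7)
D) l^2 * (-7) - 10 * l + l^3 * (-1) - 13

Adding the polynomials and combining like terms:
(l^3*(-1) - 10*l - 10*l^2 - 8) + (-l - 5 + l^2*3)
= -13 - 7 * l^2 + l * (-11) + l^3 * (-1)
A) -13 - 7 * l^2 + l * (-11) + l^3 * (-1)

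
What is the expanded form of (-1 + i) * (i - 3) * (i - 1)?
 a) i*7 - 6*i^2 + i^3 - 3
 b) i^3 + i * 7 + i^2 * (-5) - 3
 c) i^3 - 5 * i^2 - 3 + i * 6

Expanding (-1 + i) * (i - 3) * (i - 1):
= i^3 + i * 7 + i^2 * (-5) - 3
b) i^3 + i * 7 + i^2 * (-5) - 3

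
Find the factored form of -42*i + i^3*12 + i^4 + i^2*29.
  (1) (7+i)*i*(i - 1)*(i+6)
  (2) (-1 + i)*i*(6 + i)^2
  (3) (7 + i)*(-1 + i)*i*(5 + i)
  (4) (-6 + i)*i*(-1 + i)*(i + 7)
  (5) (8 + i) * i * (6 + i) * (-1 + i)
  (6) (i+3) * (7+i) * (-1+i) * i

We need to factor -42*i + i^3*12 + i^4 + i^2*29.
The factored form is (7+i)*i*(i - 1)*(i+6).
1) (7+i)*i*(i - 1)*(i+6)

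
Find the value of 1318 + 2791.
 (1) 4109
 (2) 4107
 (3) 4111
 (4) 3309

1318 + 2791 = 4109
1) 4109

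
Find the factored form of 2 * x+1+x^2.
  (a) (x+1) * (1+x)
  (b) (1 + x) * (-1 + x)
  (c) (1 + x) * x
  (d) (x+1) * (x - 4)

We need to factor 2 * x+1+x^2.
The factored form is (x+1) * (1+x).
a) (x+1) * (1+x)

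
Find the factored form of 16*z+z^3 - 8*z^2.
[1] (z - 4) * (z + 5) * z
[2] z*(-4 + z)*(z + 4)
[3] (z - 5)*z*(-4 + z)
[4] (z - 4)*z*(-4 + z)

We need to factor 16*z+z^3 - 8*z^2.
The factored form is (z - 4)*z*(-4 + z).
4) (z - 4)*z*(-4 + z)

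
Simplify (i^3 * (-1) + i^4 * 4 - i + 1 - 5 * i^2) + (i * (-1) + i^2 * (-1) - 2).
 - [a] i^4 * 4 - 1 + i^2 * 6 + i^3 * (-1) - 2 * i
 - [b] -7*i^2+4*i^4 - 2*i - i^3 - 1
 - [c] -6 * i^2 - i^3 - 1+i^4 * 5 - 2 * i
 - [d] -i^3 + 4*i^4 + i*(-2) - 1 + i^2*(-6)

Adding the polynomials and combining like terms:
(i^3*(-1) + i^4*4 - i + 1 - 5*i^2) + (i*(-1) + i^2*(-1) - 2)
= -i^3 + 4*i^4 + i*(-2) - 1 + i^2*(-6)
d) -i^3 + 4*i^4 + i*(-2) - 1 + i^2*(-6)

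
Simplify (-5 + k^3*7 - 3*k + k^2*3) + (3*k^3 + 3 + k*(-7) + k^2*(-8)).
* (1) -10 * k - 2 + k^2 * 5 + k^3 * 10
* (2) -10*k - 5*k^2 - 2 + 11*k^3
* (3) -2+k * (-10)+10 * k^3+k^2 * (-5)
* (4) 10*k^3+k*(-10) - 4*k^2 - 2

Adding the polynomials and combining like terms:
(-5 + k^3*7 - 3*k + k^2*3) + (3*k^3 + 3 + k*(-7) + k^2*(-8))
= -2+k * (-10)+10 * k^3+k^2 * (-5)
3) -2+k * (-10)+10 * k^3+k^2 * (-5)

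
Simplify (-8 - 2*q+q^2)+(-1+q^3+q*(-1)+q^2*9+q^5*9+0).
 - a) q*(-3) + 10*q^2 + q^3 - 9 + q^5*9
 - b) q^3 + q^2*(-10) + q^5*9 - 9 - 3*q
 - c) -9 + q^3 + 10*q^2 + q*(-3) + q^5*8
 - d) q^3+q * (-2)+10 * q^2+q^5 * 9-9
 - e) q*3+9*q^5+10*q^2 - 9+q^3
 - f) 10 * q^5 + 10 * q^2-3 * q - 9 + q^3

Adding the polynomials and combining like terms:
(-8 - 2*q + q^2) + (-1 + q^3 + q*(-1) + q^2*9 + q^5*9 + 0)
= q*(-3) + 10*q^2 + q^3 - 9 + q^5*9
a) q*(-3) + 10*q^2 + q^3 - 9 + q^5*9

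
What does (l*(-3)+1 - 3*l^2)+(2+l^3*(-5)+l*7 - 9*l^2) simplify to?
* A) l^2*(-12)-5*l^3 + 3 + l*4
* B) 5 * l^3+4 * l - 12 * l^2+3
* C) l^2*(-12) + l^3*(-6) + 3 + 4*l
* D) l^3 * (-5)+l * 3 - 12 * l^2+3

Adding the polynomials and combining like terms:
(l*(-3) + 1 - 3*l^2) + (2 + l^3*(-5) + l*7 - 9*l^2)
= l^2*(-12)-5*l^3 + 3 + l*4
A) l^2*(-12)-5*l^3 + 3 + l*4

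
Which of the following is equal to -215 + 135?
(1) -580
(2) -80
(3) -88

-215 + 135 = -80
2) -80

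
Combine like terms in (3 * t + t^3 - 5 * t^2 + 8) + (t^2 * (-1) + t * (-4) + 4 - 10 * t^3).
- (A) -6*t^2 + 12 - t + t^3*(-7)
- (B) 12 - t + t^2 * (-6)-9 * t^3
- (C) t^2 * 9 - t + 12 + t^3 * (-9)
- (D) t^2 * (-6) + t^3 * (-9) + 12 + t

Adding the polynomials and combining like terms:
(3*t + t^3 - 5*t^2 + 8) + (t^2*(-1) + t*(-4) + 4 - 10*t^3)
= 12 - t + t^2 * (-6)-9 * t^3
B) 12 - t + t^2 * (-6)-9 * t^3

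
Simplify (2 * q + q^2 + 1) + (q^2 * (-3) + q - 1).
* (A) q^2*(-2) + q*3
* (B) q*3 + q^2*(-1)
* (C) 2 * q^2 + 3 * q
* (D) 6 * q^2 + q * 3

Adding the polynomials and combining like terms:
(2*q + q^2 + 1) + (q^2*(-3) + q - 1)
= q^2*(-2) + q*3
A) q^2*(-2) + q*3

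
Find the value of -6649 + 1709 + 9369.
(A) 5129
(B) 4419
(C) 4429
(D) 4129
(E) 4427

First: -6649 + 1709 = -4940
Then: -4940 + 9369 = 4429
C) 4429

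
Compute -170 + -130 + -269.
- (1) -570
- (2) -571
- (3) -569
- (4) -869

First: -170 + -130 = -300
Then: -300 + -269 = -569
3) -569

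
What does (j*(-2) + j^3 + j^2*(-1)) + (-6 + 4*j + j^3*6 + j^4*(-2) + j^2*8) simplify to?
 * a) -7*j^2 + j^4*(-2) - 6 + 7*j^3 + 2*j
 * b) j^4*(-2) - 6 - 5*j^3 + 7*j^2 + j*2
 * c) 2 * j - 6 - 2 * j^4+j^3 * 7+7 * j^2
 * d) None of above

Adding the polynomials and combining like terms:
(j*(-2) + j^3 + j^2*(-1)) + (-6 + 4*j + j^3*6 + j^4*(-2) + j^2*8)
= 2 * j - 6 - 2 * j^4+j^3 * 7+7 * j^2
c) 2 * j - 6 - 2 * j^4+j^3 * 7+7 * j^2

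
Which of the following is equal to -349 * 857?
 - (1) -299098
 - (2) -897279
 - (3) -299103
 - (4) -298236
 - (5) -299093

-349 * 857 = -299093
5) -299093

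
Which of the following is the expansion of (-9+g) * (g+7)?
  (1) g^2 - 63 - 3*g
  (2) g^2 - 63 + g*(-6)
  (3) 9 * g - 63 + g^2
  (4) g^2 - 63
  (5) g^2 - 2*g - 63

Expanding (-9+g) * (g+7):
= g^2 - 2*g - 63
5) g^2 - 2*g - 63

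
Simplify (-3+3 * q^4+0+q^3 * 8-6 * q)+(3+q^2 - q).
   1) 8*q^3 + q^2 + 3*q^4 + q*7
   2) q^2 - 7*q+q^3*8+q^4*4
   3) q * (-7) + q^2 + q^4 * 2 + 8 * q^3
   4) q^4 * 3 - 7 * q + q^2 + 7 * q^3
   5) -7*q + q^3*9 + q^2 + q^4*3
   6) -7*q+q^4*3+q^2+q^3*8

Adding the polynomials and combining like terms:
(-3 + 3*q^4 + 0 + q^3*8 - 6*q) + (3 + q^2 - q)
= -7*q+q^4*3+q^2+q^3*8
6) -7*q+q^4*3+q^2+q^3*8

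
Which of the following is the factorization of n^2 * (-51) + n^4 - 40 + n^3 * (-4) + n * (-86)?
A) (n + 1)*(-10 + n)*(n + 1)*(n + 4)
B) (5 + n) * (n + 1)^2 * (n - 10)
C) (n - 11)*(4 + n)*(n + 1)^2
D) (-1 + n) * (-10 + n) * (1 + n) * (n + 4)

We need to factor n^2 * (-51) + n^4 - 40 + n^3 * (-4) + n * (-86).
The factored form is (n + 1)*(-10 + n)*(n + 1)*(n + 4).
A) (n + 1)*(-10 + n)*(n + 1)*(n + 4)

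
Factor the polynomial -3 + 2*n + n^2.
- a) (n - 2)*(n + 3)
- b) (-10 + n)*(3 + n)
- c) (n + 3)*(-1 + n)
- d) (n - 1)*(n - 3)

We need to factor -3 + 2*n + n^2.
The factored form is (n + 3)*(-1 + n).
c) (n + 3)*(-1 + n)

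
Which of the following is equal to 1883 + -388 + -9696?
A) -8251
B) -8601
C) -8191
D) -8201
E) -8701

First: 1883 + -388 = 1495
Then: 1495 + -9696 = -8201
D) -8201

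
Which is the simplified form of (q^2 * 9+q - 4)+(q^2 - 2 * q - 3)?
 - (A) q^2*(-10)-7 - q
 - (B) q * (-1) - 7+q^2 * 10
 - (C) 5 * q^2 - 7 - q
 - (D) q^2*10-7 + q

Adding the polynomials and combining like terms:
(q^2*9 + q - 4) + (q^2 - 2*q - 3)
= q * (-1) - 7+q^2 * 10
B) q * (-1) - 7+q^2 * 10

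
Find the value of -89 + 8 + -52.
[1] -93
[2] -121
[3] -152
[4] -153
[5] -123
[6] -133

First: -89 + 8 = -81
Then: -81 + -52 = -133
6) -133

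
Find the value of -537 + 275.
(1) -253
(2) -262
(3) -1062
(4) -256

-537 + 275 = -262
2) -262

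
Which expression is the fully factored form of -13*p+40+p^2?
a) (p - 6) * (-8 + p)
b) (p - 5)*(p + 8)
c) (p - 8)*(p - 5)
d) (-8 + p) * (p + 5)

We need to factor -13*p+40+p^2.
The factored form is (p - 8)*(p - 5).
c) (p - 8)*(p - 5)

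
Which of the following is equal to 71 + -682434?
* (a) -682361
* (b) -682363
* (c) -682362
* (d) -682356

71 + -682434 = -682363
b) -682363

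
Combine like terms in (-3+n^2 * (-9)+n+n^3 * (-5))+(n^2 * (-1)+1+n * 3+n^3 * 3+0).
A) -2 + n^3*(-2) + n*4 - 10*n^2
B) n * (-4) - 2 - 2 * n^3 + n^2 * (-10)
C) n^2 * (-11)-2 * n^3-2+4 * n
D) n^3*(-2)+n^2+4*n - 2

Adding the polynomials and combining like terms:
(-3 + n^2*(-9) + n + n^3*(-5)) + (n^2*(-1) + 1 + n*3 + n^3*3 + 0)
= -2 + n^3*(-2) + n*4 - 10*n^2
A) -2 + n^3*(-2) + n*4 - 10*n^2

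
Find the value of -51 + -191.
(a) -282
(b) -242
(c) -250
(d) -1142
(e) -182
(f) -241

-51 + -191 = -242
b) -242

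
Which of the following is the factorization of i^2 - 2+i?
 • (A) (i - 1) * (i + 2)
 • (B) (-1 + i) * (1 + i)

We need to factor i^2 - 2+i.
The factored form is (i - 1) * (i + 2).
A) (i - 1) * (i + 2)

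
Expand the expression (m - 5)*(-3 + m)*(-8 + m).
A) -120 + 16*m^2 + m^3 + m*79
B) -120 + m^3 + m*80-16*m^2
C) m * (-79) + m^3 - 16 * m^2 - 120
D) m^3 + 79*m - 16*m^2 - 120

Expanding (m - 5)*(-3 + m)*(-8 + m):
= m^3 + 79*m - 16*m^2 - 120
D) m^3 + 79*m - 16*m^2 - 120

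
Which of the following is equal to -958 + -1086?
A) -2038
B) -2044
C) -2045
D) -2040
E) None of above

-958 + -1086 = -2044
B) -2044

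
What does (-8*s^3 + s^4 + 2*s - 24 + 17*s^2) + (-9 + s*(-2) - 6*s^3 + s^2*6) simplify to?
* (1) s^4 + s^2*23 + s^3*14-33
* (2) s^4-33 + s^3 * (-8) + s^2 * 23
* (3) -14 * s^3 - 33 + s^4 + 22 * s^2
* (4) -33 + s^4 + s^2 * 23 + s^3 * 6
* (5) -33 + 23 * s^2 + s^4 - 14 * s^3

Adding the polynomials and combining like terms:
(-8*s^3 + s^4 + 2*s - 24 + 17*s^2) + (-9 + s*(-2) - 6*s^3 + s^2*6)
= -33 + 23 * s^2 + s^4 - 14 * s^3
5) -33 + 23 * s^2 + s^4 - 14 * s^3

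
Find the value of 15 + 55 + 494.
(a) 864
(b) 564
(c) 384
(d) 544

First: 15 + 55 = 70
Then: 70 + 494 = 564
b) 564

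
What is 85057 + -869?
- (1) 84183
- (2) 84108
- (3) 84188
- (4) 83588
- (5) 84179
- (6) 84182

85057 + -869 = 84188
3) 84188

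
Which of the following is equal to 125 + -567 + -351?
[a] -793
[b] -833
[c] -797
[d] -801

First: 125 + -567 = -442
Then: -442 + -351 = -793
a) -793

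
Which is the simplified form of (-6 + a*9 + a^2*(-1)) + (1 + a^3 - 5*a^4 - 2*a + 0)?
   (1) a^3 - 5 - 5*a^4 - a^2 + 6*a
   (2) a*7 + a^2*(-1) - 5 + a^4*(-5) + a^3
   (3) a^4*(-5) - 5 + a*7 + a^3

Adding the polynomials and combining like terms:
(-6 + a*9 + a^2*(-1)) + (1 + a^3 - 5*a^4 - 2*a + 0)
= a*7 + a^2*(-1) - 5 + a^4*(-5) + a^3
2) a*7 + a^2*(-1) - 5 + a^4*(-5) + a^3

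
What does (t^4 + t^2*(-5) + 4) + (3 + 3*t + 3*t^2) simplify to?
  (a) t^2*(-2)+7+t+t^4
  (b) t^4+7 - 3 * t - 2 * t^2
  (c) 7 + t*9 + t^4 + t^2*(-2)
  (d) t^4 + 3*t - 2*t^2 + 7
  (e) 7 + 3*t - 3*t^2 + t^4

Adding the polynomials and combining like terms:
(t^4 + t^2*(-5) + 4) + (3 + 3*t + 3*t^2)
= t^4 + 3*t - 2*t^2 + 7
d) t^4 + 3*t - 2*t^2 + 7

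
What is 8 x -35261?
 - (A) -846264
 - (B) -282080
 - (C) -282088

8 * -35261 = -282088
C) -282088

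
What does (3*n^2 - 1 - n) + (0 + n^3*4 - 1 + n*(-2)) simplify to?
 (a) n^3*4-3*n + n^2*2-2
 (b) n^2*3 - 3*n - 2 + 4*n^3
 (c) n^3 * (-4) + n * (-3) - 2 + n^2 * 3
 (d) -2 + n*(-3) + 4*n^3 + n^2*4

Adding the polynomials and combining like terms:
(3*n^2 - 1 - n) + (0 + n^3*4 - 1 + n*(-2))
= n^2*3 - 3*n - 2 + 4*n^3
b) n^2*3 - 3*n - 2 + 4*n^3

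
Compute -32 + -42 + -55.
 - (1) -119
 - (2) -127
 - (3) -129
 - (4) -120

First: -32 + -42 = -74
Then: -74 + -55 = -129
3) -129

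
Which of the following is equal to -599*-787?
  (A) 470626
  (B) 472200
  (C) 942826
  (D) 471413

-599 * -787 = 471413
D) 471413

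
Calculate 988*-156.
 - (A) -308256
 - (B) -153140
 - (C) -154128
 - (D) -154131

988 * -156 = -154128
C) -154128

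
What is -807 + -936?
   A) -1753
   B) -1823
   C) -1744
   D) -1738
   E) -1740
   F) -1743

-807 + -936 = -1743
F) -1743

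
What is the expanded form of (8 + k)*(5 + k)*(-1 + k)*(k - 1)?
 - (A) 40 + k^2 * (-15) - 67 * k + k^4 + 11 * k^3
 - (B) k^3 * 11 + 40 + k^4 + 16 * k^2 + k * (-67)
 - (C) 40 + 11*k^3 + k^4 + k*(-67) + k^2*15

Expanding (8 + k)*(5 + k)*(-1 + k)*(k - 1):
= 40 + 11*k^3 + k^4 + k*(-67) + k^2*15
C) 40 + 11*k^3 + k^4 + k*(-67) + k^2*15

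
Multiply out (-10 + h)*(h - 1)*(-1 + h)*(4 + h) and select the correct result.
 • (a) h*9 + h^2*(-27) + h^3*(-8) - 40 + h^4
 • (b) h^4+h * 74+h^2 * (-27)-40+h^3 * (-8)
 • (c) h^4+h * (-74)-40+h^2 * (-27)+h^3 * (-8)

Expanding (-10 + h)*(h - 1)*(-1 + h)*(4 + h):
= h^4+h * 74+h^2 * (-27)-40+h^3 * (-8)
b) h^4+h * 74+h^2 * (-27)-40+h^3 * (-8)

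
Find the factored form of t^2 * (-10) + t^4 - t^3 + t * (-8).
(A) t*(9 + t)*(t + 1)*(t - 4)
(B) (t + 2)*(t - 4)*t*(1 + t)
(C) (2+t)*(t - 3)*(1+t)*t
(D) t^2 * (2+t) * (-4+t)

We need to factor t^2 * (-10) + t^4 - t^3 + t * (-8).
The factored form is (t + 2)*(t - 4)*t*(1 + t).
B) (t + 2)*(t - 4)*t*(1 + t)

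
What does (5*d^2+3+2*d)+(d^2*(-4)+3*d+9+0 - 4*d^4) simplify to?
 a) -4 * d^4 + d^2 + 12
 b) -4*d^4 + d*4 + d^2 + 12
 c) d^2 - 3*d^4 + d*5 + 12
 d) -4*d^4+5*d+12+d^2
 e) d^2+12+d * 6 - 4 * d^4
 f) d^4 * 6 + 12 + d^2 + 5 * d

Adding the polynomials and combining like terms:
(5*d^2 + 3 + 2*d) + (d^2*(-4) + 3*d + 9 + 0 - 4*d^4)
= -4*d^4+5*d+12+d^2
d) -4*d^4+5*d+12+d^2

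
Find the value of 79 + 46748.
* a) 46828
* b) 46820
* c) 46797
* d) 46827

79 + 46748 = 46827
d) 46827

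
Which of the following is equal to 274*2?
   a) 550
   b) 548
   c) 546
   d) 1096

274 * 2 = 548
b) 548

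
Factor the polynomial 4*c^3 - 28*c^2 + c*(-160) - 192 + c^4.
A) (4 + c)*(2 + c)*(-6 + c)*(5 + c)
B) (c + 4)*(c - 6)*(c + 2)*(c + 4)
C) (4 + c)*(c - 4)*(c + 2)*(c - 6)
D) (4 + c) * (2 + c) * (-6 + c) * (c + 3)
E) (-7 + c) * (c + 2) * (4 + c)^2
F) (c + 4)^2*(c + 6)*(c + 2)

We need to factor 4*c^3 - 28*c^2 + c*(-160) - 192 + c^4.
The factored form is (c + 4)*(c - 6)*(c + 2)*(c + 4).
B) (c + 4)*(c - 6)*(c + 2)*(c + 4)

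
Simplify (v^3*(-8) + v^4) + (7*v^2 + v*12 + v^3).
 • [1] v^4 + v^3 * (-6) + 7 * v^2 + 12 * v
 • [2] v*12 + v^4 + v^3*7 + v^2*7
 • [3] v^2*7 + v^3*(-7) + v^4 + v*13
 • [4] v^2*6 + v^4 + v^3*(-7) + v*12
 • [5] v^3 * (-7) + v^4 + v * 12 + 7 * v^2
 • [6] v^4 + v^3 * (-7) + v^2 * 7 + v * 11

Adding the polynomials and combining like terms:
(v^3*(-8) + v^4) + (7*v^2 + v*12 + v^3)
= v^3 * (-7) + v^4 + v * 12 + 7 * v^2
5) v^3 * (-7) + v^4 + v * 12 + 7 * v^2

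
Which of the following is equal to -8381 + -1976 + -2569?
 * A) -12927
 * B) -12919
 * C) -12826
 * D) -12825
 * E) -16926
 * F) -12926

First: -8381 + -1976 = -10357
Then: -10357 + -2569 = -12926
F) -12926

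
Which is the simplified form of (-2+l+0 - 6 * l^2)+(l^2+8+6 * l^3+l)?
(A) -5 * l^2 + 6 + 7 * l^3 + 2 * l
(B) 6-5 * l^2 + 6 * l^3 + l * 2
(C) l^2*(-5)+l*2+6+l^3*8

Adding the polynomials and combining like terms:
(-2 + l + 0 - 6*l^2) + (l^2 + 8 + 6*l^3 + l)
= 6-5 * l^2 + 6 * l^3 + l * 2
B) 6-5 * l^2 + 6 * l^3 + l * 2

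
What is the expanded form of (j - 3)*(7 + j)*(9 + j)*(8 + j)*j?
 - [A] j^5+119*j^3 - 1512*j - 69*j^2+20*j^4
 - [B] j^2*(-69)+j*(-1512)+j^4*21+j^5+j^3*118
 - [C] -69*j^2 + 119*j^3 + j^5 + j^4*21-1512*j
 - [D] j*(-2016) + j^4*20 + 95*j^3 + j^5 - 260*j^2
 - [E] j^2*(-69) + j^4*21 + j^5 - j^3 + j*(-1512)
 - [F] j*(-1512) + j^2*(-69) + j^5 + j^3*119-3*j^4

Expanding (j - 3)*(7 + j)*(9 + j)*(8 + j)*j:
= -69*j^2 + 119*j^3 + j^5 + j^4*21-1512*j
C) -69*j^2 + 119*j^3 + j^5 + j^4*21-1512*j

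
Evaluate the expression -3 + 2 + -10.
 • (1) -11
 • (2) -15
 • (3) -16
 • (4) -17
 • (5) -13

First: -3 + 2 = -1
Then: -1 + -10 = -11
1) -11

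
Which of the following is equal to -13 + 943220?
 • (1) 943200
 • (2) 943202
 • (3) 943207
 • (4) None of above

-13 + 943220 = 943207
3) 943207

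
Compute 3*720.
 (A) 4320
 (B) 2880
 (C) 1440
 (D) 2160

3 * 720 = 2160
D) 2160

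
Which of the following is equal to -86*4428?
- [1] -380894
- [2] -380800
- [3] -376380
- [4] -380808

-86 * 4428 = -380808
4) -380808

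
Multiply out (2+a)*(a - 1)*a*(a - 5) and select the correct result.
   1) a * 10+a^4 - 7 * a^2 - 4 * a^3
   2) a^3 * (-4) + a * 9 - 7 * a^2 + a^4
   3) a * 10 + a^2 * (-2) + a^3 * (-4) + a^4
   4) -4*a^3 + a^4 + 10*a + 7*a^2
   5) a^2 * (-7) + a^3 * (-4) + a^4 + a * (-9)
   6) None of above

Expanding (2+a)*(a - 1)*a*(a - 5):
= a * 10+a^4 - 7 * a^2 - 4 * a^3
1) a * 10+a^4 - 7 * a^2 - 4 * a^3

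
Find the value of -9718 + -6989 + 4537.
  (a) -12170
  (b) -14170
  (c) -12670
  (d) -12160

First: -9718 + -6989 = -16707
Then: -16707 + 4537 = -12170
a) -12170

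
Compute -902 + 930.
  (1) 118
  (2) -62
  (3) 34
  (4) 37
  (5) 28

-902 + 930 = 28
5) 28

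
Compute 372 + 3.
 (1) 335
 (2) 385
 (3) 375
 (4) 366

372 + 3 = 375
3) 375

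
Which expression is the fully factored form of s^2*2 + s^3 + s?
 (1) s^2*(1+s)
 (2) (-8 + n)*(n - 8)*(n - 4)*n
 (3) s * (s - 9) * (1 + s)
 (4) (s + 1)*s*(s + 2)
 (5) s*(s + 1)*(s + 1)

We need to factor s^2*2 + s^3 + s.
The factored form is s*(s + 1)*(s + 1).
5) s*(s + 1)*(s + 1)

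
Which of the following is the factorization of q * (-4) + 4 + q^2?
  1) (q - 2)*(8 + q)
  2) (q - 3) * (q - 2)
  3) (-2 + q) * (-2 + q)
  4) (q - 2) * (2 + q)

We need to factor q * (-4) + 4 + q^2.
The factored form is (-2 + q) * (-2 + q).
3) (-2 + q) * (-2 + q)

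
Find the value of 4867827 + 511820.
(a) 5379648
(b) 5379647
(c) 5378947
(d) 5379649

4867827 + 511820 = 5379647
b) 5379647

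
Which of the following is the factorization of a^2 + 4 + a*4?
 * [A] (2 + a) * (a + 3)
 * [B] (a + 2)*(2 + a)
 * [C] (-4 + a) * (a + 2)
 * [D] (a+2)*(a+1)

We need to factor a^2 + 4 + a*4.
The factored form is (a + 2)*(2 + a).
B) (a + 2)*(2 + a)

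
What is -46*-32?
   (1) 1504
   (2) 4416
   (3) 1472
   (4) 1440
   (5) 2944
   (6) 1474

-46 * -32 = 1472
3) 1472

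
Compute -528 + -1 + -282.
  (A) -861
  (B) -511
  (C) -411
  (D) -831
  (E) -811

First: -528 + -1 = -529
Then: -529 + -282 = -811
E) -811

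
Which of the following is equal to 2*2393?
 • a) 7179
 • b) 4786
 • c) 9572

2 * 2393 = 4786
b) 4786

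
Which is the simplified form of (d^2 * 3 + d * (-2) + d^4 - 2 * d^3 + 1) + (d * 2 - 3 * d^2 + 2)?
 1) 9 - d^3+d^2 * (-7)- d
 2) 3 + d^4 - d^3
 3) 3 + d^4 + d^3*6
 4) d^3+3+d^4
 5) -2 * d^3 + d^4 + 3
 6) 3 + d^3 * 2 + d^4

Adding the polynomials and combining like terms:
(d^2*3 + d*(-2) + d^4 - 2*d^3 + 1) + (d*2 - 3*d^2 + 2)
= -2 * d^3 + d^4 + 3
5) -2 * d^3 + d^4 + 3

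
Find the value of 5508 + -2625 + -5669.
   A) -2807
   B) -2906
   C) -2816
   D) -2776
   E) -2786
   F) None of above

First: 5508 + -2625 = 2883
Then: 2883 + -5669 = -2786
E) -2786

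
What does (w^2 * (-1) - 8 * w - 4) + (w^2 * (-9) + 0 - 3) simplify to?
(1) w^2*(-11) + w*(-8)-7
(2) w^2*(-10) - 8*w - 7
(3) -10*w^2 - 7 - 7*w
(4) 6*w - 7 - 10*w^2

Adding the polynomials and combining like terms:
(w^2*(-1) - 8*w - 4) + (w^2*(-9) + 0 - 3)
= w^2*(-10) - 8*w - 7
2) w^2*(-10) - 8*w - 7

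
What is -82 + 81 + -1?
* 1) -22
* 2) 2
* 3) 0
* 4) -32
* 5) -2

First: -82 + 81 = -1
Then: -1 + -1 = -2
5) -2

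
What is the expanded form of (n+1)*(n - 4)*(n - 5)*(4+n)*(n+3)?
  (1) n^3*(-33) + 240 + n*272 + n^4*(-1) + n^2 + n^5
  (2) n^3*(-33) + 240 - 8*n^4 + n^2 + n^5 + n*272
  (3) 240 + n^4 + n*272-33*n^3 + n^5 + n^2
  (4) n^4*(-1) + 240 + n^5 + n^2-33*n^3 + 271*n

Expanding (n+1)*(n - 4)*(n - 5)*(4+n)*(n+3):
= n^3*(-33) + 240 + n*272 + n^4*(-1) + n^2 + n^5
1) n^3*(-33) + 240 + n*272 + n^4*(-1) + n^2 + n^5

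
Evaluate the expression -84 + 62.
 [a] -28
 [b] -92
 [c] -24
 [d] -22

-84 + 62 = -22
d) -22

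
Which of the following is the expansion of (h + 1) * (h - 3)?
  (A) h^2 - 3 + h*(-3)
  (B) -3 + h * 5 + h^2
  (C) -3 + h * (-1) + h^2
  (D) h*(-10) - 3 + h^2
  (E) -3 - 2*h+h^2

Expanding (h + 1) * (h - 3):
= -3 - 2*h+h^2
E) -3 - 2*h+h^2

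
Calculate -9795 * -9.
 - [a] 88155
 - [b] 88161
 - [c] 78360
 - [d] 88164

-9795 * -9 = 88155
a) 88155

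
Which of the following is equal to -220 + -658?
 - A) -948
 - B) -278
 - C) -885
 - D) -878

-220 + -658 = -878
D) -878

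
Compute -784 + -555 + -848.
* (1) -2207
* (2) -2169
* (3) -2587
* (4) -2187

First: -784 + -555 = -1339
Then: -1339 + -848 = -2187
4) -2187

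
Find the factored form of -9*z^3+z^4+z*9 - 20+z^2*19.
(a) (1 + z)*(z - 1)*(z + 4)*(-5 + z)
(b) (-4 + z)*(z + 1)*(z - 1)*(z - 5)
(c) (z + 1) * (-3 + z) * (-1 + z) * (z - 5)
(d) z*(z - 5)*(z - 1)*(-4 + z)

We need to factor -9*z^3+z^4+z*9 - 20+z^2*19.
The factored form is (-4 + z)*(z + 1)*(z - 1)*(z - 5).
b) (-4 + z)*(z + 1)*(z - 1)*(z - 5)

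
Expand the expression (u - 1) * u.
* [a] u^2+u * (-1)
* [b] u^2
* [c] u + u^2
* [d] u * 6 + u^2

Expanding (u - 1) * u:
= u^2+u * (-1)
a) u^2+u * (-1)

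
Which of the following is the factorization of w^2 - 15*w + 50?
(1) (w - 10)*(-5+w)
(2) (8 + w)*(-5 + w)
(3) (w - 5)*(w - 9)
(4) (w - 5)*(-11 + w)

We need to factor w^2 - 15*w + 50.
The factored form is (w - 10)*(-5+w).
1) (w - 10)*(-5+w)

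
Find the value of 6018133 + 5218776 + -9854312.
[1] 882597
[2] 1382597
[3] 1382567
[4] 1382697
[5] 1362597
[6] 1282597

First: 6018133 + 5218776 = 11236909
Then: 11236909 + -9854312 = 1382597
2) 1382597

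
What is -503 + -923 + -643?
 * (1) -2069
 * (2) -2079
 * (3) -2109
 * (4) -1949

First: -503 + -923 = -1426
Then: -1426 + -643 = -2069
1) -2069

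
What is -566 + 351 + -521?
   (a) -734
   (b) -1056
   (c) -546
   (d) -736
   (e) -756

First: -566 + 351 = -215
Then: -215 + -521 = -736
d) -736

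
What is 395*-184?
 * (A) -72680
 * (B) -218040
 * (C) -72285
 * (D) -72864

395 * -184 = -72680
A) -72680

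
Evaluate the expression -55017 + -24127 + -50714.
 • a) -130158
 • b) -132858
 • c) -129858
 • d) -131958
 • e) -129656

First: -55017 + -24127 = -79144
Then: -79144 + -50714 = -129858
c) -129858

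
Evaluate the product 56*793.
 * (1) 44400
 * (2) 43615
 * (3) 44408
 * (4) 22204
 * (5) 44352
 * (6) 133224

56 * 793 = 44408
3) 44408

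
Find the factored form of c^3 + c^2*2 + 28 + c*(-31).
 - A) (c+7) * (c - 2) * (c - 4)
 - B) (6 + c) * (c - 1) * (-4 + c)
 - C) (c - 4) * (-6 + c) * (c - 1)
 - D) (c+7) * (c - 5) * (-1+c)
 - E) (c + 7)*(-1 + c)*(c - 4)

We need to factor c^3 + c^2*2 + 28 + c*(-31).
The factored form is (c + 7)*(-1 + c)*(c - 4).
E) (c + 7)*(-1 + c)*(c - 4)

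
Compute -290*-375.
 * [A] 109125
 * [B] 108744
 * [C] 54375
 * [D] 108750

-290 * -375 = 108750
D) 108750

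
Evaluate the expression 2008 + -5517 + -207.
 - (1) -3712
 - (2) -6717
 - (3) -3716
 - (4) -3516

First: 2008 + -5517 = -3509
Then: -3509 + -207 = -3716
3) -3716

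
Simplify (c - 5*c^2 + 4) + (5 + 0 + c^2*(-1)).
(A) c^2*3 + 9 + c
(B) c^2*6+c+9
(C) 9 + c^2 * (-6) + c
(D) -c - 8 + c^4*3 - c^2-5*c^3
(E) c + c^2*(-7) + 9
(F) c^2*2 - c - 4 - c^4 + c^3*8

Adding the polynomials and combining like terms:
(c - 5*c^2 + 4) + (5 + 0 + c^2*(-1))
= 9 + c^2 * (-6) + c
C) 9 + c^2 * (-6) + c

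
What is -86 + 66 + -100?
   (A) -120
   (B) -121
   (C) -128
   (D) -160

First: -86 + 66 = -20
Then: -20 + -100 = -120
A) -120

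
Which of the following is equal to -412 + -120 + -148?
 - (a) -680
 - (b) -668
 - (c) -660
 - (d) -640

First: -412 + -120 = -532
Then: -532 + -148 = -680
a) -680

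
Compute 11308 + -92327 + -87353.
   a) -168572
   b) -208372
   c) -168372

First: 11308 + -92327 = -81019
Then: -81019 + -87353 = -168372
c) -168372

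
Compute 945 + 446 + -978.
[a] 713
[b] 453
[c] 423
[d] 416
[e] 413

First: 945 + 446 = 1391
Then: 1391 + -978 = 413
e) 413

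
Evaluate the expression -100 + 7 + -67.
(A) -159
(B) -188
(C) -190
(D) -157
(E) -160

First: -100 + 7 = -93
Then: -93 + -67 = -160
E) -160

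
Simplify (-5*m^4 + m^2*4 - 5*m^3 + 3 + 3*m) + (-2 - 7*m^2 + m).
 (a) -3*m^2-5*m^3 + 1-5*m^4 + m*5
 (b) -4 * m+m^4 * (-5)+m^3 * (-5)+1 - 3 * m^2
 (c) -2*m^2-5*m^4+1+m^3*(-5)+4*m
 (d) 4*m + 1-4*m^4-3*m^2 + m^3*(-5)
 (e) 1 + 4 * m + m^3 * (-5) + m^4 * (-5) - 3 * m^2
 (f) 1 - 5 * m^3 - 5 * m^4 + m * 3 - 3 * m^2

Adding the polynomials and combining like terms:
(-5*m^4 + m^2*4 - 5*m^3 + 3 + 3*m) + (-2 - 7*m^2 + m)
= 1 + 4 * m + m^3 * (-5) + m^4 * (-5) - 3 * m^2
e) 1 + 4 * m + m^3 * (-5) + m^4 * (-5) - 3 * m^2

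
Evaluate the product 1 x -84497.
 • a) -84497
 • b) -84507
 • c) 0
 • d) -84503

1 * -84497 = -84497
a) -84497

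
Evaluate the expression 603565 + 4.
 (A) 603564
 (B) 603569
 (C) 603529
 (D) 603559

603565 + 4 = 603569
B) 603569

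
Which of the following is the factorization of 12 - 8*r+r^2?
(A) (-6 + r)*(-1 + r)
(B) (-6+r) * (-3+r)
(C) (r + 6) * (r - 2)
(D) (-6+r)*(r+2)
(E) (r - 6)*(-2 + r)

We need to factor 12 - 8*r+r^2.
The factored form is (r - 6)*(-2 + r).
E) (r - 6)*(-2 + r)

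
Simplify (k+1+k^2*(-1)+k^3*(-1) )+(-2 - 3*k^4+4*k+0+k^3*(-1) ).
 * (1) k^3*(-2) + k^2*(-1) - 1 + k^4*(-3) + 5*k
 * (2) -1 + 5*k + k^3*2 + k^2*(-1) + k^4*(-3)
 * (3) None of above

Adding the polynomials and combining like terms:
(k + 1 + k^2*(-1) + k^3*(-1)) + (-2 - 3*k^4 + 4*k + 0 + k^3*(-1))
= k^3*(-2) + k^2*(-1) - 1 + k^4*(-3) + 5*k
1) k^3*(-2) + k^2*(-1) - 1 + k^4*(-3) + 5*k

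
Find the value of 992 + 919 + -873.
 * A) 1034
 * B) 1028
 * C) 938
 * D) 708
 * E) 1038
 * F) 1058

First: 992 + 919 = 1911
Then: 1911 + -873 = 1038
E) 1038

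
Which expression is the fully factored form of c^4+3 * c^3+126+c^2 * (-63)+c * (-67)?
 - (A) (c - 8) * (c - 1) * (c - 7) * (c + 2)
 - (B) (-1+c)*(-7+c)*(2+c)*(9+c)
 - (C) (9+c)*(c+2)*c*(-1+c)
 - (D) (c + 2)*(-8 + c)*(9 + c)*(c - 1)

We need to factor c^4+3 * c^3+126+c^2 * (-63)+c * (-67).
The factored form is (-1+c)*(-7+c)*(2+c)*(9+c).
B) (-1+c)*(-7+c)*(2+c)*(9+c)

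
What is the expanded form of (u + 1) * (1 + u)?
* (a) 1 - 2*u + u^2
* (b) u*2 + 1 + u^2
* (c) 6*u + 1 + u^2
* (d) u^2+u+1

Expanding (u + 1) * (1 + u):
= u*2 + 1 + u^2
b) u*2 + 1 + u^2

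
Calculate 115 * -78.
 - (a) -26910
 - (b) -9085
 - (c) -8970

115 * -78 = -8970
c) -8970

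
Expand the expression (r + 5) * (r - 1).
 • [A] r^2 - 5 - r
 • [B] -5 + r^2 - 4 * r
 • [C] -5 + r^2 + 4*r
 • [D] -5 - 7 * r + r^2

Expanding (r + 5) * (r - 1):
= -5 + r^2 + 4*r
C) -5 + r^2 + 4*r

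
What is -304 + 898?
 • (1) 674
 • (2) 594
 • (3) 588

-304 + 898 = 594
2) 594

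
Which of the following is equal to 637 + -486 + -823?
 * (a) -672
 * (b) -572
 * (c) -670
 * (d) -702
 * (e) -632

First: 637 + -486 = 151
Then: 151 + -823 = -672
a) -672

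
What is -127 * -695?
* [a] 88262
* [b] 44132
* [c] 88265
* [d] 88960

-127 * -695 = 88265
c) 88265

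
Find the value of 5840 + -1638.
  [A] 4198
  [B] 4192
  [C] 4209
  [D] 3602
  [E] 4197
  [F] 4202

5840 + -1638 = 4202
F) 4202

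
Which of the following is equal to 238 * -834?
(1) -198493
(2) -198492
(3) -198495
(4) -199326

238 * -834 = -198492
2) -198492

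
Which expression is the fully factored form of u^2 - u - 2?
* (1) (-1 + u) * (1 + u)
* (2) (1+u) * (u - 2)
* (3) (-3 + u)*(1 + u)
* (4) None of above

We need to factor u^2 - u - 2.
The factored form is (1+u) * (u - 2).
2) (1+u) * (u - 2)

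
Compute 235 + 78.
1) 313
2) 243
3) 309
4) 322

235 + 78 = 313
1) 313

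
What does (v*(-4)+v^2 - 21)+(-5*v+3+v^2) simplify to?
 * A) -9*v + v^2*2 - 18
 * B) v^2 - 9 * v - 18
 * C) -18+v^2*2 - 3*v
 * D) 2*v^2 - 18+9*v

Adding the polynomials and combining like terms:
(v*(-4) + v^2 - 21) + (-5*v + 3 + v^2)
= -9*v + v^2*2 - 18
A) -9*v + v^2*2 - 18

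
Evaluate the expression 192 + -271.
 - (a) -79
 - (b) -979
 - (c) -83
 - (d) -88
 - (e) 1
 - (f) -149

192 + -271 = -79
a) -79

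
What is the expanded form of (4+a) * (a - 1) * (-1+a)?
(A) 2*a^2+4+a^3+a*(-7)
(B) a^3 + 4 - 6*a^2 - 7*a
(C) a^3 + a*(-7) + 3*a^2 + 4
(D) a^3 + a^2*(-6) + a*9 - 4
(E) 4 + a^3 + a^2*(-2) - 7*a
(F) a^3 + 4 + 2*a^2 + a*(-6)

Expanding (4+a) * (a - 1) * (-1+a):
= 2*a^2+4+a^3+a*(-7)
A) 2*a^2+4+a^3+a*(-7)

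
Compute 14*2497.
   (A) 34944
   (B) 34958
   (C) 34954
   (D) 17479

14 * 2497 = 34958
B) 34958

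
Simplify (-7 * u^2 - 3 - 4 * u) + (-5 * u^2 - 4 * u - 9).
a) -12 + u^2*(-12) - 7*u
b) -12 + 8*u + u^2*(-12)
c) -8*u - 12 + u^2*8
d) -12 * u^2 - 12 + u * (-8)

Adding the polynomials and combining like terms:
(-7*u^2 - 3 - 4*u) + (-5*u^2 - 4*u - 9)
= -12 * u^2 - 12 + u * (-8)
d) -12 * u^2 - 12 + u * (-8)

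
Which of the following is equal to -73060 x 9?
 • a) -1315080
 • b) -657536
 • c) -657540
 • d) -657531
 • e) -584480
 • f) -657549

-73060 * 9 = -657540
c) -657540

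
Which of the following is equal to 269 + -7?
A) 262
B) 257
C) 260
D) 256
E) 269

269 + -7 = 262
A) 262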